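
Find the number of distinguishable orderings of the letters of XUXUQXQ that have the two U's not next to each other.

150

Total arrangements of XUXUQXQ: 7!/(3!·2!·2!) = 210.
If the two U's are adjacent, glue them into one block, leaving 6 items to arrange: (6)!/(3!·2!) = 60 ways.
Subtracting, 210 − 60 = 150 arrangements keep the U's apart.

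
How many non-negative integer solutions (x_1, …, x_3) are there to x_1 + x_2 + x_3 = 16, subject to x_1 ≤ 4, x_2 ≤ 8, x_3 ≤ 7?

10

Without the upper bounds there are C(18,2) = 153 ways to split 16 among 3 variables.
Subtract solutions that violate a single cap (substitute x_i' = x_i − (cap_i+1)): x_1 ≥ 5 gives C(13,2) = 78; x_2 ≥ 9 gives C(9,2) = 36; x_3 ≥ 8 gives C(10,2) = 45. Together 159.
Add back pairs where two caps are both exceeded: 6 + 10 + 0 = 16.
By inclusion–exclusion the count is 153 − 159 + 16 = 10.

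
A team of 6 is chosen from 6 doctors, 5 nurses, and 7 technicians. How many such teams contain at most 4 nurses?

18551

Split by how many nurses are chosen (0 through 4).
Sum: C(5,0)·C(13,6) + C(5,1)·C(13,5) + C(5,2)·C(13,4) + C(5,3)·C(13,3) + C(5,4)·C(13,2) = 1716 + 6435 + 7150 + 2860 + 390 = 18551.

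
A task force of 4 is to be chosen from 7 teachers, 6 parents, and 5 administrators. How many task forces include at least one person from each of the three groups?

Unrestricted: C(18,4) = 3060 ways to pick any 4 of the 18.
Subtract selections that omit an entire group: no teachers → C(11,4) = 330; no parents → C(12,4) = 495; no administrators → C(13,4) = 715.
Add back selections omitting two groups (i.e. drawn from a single group): C(7,4) + C(6,4) + C(5,4) = 55.
By inclusion–exclusion: 3060 − 1540 + 55 = 1575.

1575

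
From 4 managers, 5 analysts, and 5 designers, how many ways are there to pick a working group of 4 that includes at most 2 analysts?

906

Split by how many analysts are chosen (0 through 2).
Sum: C(5,0)·C(9,4) + C(5,1)·C(9,3) + C(5,2)·C(9,2) = 126 + 420 + 360 = 906.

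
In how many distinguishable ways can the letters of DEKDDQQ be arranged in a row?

420

The 7 letters of DEKDDQQ have repeats: D appearing 3 times and Q appearing twice.
So there are 7! / (3!·2!) = 420 distinguishable arrangements.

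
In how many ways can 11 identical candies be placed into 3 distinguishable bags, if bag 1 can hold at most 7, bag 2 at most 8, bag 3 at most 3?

Without the upper bounds there are C(13,2) = 78 ways to split 11 among 3 bags.
Subtract solutions that violate a single cap (substitute x_i' = x_i − (cap_i+1)): x_1 ≥ 8 gives C(5,2) = 10; x_2 ≥ 9 gives C(4,2) = 6; x_3 ≥ 4 gives C(9,2) = 36. Together 52.
No two caps can be exceeded simultaneously, so the pair terms are all 0.
By inclusion–exclusion the count is 78 − 52 + 0 = 26.

26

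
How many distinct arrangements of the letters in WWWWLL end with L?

5

Fix L in the last position and arrange the remaining 5 letters.
Those 5 letters have W appearing 4 times, giving (5)!/(4!) = 5.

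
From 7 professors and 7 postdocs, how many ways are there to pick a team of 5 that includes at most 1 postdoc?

Split by how many postdocs are chosen (0 through 1).
Sum: C(7,0)·C(7,5) + C(7,1)·C(7,4) = 21 + 245 = 266.

266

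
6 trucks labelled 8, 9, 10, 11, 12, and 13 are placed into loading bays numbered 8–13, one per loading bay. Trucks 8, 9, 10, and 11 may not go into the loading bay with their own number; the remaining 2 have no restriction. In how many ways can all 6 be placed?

Let Aᵢ (for 8 ≤ i ≤ 11) be the placements that put truck i in its forbidden loading bay. Any j of these fix j positions, leaving (6−j)! ways to fill the rest, and there are C(4,j) ways to pick which j.
By inclusion–exclusion, the number of valid placements is Σ_{j=0}^{4} (−1)^j C(4,j)·(6−j)!.
Computing: 720 − 480 + 144 − 24 + 2 = 362.

362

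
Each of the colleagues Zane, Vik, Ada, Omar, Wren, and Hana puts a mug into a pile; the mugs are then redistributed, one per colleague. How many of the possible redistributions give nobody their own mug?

Let Aᵢ be the assignments in which colleague i gets their own mug. We want the size of the complement of A₁∪…∪A_6.
By inclusion–exclusion this is Σ_{j=0}^{6} (−1)^j C(6,j)·(6−j)!.
Computing: 720 − 720 + 360 − 120 + 30 − 6 + 1 = 265.

265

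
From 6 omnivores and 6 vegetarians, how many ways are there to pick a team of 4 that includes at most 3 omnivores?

Split by how many omnivores are chosen (0 through 3).
Sum: C(6,0)·C(6,4) + C(6,1)·C(6,3) + C(6,2)·C(6,2) + C(6,3)·C(6,1) = 15 + 120 + 225 + 120 = 480.

480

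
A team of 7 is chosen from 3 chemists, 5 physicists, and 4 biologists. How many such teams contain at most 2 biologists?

456

Split by how many biologists are chosen (0 through 2).
Sum: C(4,0)·C(8,7) + C(4,1)·C(8,6) + C(4,2)·C(8,5) = 8 + 112 + 336 = 456.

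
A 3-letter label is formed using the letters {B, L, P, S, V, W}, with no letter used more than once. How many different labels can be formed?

120

With no repetition, fill the 3 letters in order: 6 choices, then 5, down to 4.
6 × 5 × 4 = 120.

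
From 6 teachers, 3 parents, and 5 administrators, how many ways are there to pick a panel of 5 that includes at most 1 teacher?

476

Split by how many teachers are chosen (0 through 1).
Sum: C(6,0)·C(8,5) + C(6,1)·C(8,4) = 56 + 420 = 476.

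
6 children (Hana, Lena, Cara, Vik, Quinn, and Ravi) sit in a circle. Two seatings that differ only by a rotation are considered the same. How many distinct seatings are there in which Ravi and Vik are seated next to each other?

Treat {Ravi, Vik} as one unit (2 internal orders) and seat the resulting 5 units around the table: (4)! circular arrangements.
So 2 × (4)! = 2 × 24 = 48.

48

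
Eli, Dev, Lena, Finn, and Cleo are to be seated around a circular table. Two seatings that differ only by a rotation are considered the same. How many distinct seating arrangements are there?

24

Fix one person's seat to break rotational symmetry; the remaining 4 people can be arranged in (4)! = 24 ways.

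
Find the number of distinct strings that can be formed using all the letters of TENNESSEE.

TENNESSEE has 9 letters with E appearing 4 times, N appearing twice, and S appearing twice.
The number of distinct arrangements is 9!/(4!·2!·2!) = 362880/96 = 3780.

3780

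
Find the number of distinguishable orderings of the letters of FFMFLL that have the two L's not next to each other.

There are 6!/(3!·2!) = 60 arrangements of FFMFLL in total.
If the two L's are adjacent, glue them into one block, leaving 5 items to arrange: (5)!/(3!) = 20 ways.
Hence 60 − 20 = 40.

40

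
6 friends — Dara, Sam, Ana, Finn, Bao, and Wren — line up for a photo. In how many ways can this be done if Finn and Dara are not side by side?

There are 6! = 720 arrangements in all. If Finn and Dara are adjacent, merging them into one block gives 2·(5)! = 240 arrangements.
Complementary counting: 720 − 240 = 480.

480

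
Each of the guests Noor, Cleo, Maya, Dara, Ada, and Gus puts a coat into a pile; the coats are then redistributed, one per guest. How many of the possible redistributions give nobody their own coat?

265

Let Aᵢ be the assignments in which guest i gets their own coat. We want the size of the complement of A₁∪…∪A_6.
By inclusion–exclusion this is Σ_{j=0}^{6} (−1)^j C(6,j)·(6−j)!.
Computing: 720 − 720 + 360 − 120 + 30 − 6 + 1 = 265.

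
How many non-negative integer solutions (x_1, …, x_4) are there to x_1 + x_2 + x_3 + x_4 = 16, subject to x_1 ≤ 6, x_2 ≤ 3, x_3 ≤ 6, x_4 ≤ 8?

Ignoring the caps, the number of non-negative solutions to x_1+…+x_4 = 16 is C(19,3) = 969.
Subtract solutions that violate a single cap (substitute x_i' = x_i − (cap_i+1)): x_1 ≥ 7 gives C(12,3) = 220; x_2 ≥ 4 gives C(15,3) = 455; x_3 ≥ 7 gives C(12,3) = 220; x_4 ≥ 9 gives C(10,3) = 120. Together 1015.
Add back pairs where two caps are both exceeded: 56 + 10 + 1 + 56 + 20 + 1 = 144.
By inclusion–exclusion the count is 969 − 1015 + 144 = 98.

98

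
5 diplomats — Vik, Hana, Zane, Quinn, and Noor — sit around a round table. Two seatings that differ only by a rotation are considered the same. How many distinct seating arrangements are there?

24

Fix one person's seat to break rotational symmetry; the remaining 4 people can be arranged in (4)! = 24 ways.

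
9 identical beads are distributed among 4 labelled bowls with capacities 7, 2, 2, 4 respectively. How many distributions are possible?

41

Without the upper bounds there are C(12,3) = 220 ways to split 9 among 4 bowls.
Subtract solutions that violate a single cap (substitute x_i' = x_i − (cap_i+1)): x_1 ≥ 8 gives C(4,3) = 4; x_2 ≥ 3 gives C(9,3) = 84; x_3 ≥ 3 gives C(9,3) = 84; x_4 ≥ 5 gives C(7,3) = 35. Together 207.
Add back pairs where two caps are both exceeded: 0 + 0 + 0 + 20 + 4 + 4 = 28.
By inclusion–exclusion the count is 220 − 207 + 28 = 41.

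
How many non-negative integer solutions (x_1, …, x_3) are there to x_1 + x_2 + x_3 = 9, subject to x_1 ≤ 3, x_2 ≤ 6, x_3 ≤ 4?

By stars and bars, unrestricted non-negative solutions to x_1+…+x_3 = 9 number C(9+2,2) = 55.
Subtract solutions that violate a single cap (substitute x_i' = x_i − (cap_i+1)): x_1 ≥ 4 gives C(7,2) = 21; x_2 ≥ 7 gives C(4,2) = 6; x_3 ≥ 5 gives C(6,2) = 15. Together 42.
Add back pairs where two caps are both exceeded: 0 + 1 + 0 = 1.
By inclusion–exclusion the count is 55 − 42 + 1 = 14.

14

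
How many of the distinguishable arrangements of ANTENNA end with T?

With the last slot taken by T, it remains to arrange the other 6 letters (ANENNA).
Those 6 letters have A appearing twice and N appearing 3 times, giving (6)!/(3!·2!) = 60.

60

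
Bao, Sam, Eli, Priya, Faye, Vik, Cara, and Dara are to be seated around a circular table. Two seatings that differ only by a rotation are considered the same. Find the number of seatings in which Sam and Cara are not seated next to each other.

All circular seatings of 8 people number (7)! = 5040.
Those with Sam next to Cara: fuse the pair into one unit and seat 7 units around a circle — 2·(6)! = 1440.
Subtracting, 5040 − 1440 = 3600.

3600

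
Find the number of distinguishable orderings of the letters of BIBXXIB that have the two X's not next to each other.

There are 7!/(3!·2!·2!) = 210 arrangements of BIBXXIB in total.
Arrangements with the X's together: treat XX as one letter, giving (6)!/(3!·2!) = 60.
Hence 210 − 60 = 150.

150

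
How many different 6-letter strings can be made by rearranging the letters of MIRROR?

MIRROR has 6 letters with R appearing 3 times.
So there are 6! / (3!) = 120 distinguishable arrangements.

120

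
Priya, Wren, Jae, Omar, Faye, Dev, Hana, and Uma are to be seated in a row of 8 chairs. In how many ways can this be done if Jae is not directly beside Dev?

30240

Of the 8! = 40320 arrangements, those with Jae and Dev adjacent number 2 × 7! = 10080 (treat the pair as a block with 2 internal orders).
Complementary counting: 40320 − 10080 = 30240.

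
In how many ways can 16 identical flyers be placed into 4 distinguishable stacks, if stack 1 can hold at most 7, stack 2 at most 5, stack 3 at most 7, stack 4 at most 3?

73

Without the upper bounds there are C(19,3) = 969 ways to split 16 among 4 stacks.
Subtract solutions that violate a single cap (substitute x_i' = x_i − (cap_i+1)): x_1 ≥ 8 gives C(11,3) = 165; x_2 ≥ 6 gives C(13,3) = 286; x_3 ≥ 8 gives C(11,3) = 165; x_4 ≥ 4 gives C(15,3) = 455. Together 1071.
Add back pairs where two caps are both exceeded: 10 + 1 + 35 + 10 + 84 + 35 = 175.
By inclusion–exclusion the count is 969 − 1071 + 175 = 73.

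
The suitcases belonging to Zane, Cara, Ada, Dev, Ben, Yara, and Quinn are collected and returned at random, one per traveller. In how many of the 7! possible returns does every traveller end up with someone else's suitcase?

1854

This is the derangement count D_7: permutations of 7 items with no fixed point.
By inclusion–exclusion this is Σ_{j=0}^{7} (−1)^j C(7,j)·(7−j)!.
Computing: 5040 − 5040 + 2520 − 840 + 210 − 42 + 7 − 1 = 1854.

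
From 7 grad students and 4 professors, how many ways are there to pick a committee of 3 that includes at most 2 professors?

161

Split by how many professors are chosen (0 through 2).
Sum: C(4,0)·C(7,3) + C(4,1)·C(7,2) + C(4,2)·C(7,1) = 35 + 84 + 42 = 161.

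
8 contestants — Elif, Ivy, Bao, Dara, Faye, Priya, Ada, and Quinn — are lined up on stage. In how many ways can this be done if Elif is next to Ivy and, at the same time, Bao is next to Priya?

2880

Treat {Elif,Ivy} as one block (2 orders) and {Bao,Priya} as another (2 orders).
That leaves 6 units to arrange: 2 × 2 × 6! = 4 × 720 = 2880.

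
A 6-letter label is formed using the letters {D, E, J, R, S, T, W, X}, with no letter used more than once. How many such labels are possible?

20160

This is a permutation of 6 out of 8: P(8,6) = 8!/2!.
That product is 8 × 7 × 6 × 5 × 4 × 3 = 20160.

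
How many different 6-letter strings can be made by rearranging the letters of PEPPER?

PEPPER has 6 letters with E appearing twice and P appearing 3 times.
The number of distinct arrangements is 6!/(3!·2!) = 720/12 = 60.

60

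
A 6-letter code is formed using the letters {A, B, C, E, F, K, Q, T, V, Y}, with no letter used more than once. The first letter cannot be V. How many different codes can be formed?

136080

The first letter has 10−1 = 9 choices (anything except V).
The remaining 5 letters are filled from the other 9 symbols without repetition: 9 × 8 × 7 × 6 × 5 = 15120.
Total: 9 × 15120 = 136080.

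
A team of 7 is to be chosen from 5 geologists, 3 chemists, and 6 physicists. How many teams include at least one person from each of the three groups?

With no constraint there are C(14,7) = 3432 possible selections.
Selections missing a whole group: no geologists → C(9,7) = 36; no chemists → C(11,7) = 330; no physicists → C(8,7) = 8.
Add back selections omitting two groups (i.e. drawn from a single group): C(5,7) + C(3,7) + C(6,7) = 0.
By inclusion–exclusion: 3432 − 374 + 0 = 3058.

3058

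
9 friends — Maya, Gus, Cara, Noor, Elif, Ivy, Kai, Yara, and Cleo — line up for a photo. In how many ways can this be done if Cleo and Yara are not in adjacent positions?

Of the 9! = 362880 arrangements, those with Cleo and Yara adjacent number 2 × 8! = 80640 (treat the pair as a block with 2 internal orders).
So 362880 − 80640 = 282240 arrangements keep them apart.

282240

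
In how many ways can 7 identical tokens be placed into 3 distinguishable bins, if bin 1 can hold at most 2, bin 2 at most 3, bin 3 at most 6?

By stars and bars, unrestricted non-negative solutions to x_1+…+x_3 = 7 number C(7+2,2) = 36.
Subtract solutions that violate a single cap (substitute x_i' = x_i − (cap_i+1)): x_1 ≥ 3 gives C(6,2) = 15; x_2 ≥ 4 gives C(5,2) = 10; x_3 ≥ 7 gives C(2,2) = 1. Together 26.
Add back pairs where two caps are both exceeded: 1 + 0 + 0 = 1.
By inclusion–exclusion the count is 36 − 26 + 1 = 11.

11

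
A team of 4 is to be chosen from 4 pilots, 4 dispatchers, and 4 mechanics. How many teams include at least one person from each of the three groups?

Unrestricted: C(12,4) = 495 ways to pick any 4 of the 12.
Selections missing a whole group: no pilots → C(8,4) = 70; no dispatchers → C(8,4) = 70; no mechanics → C(8,4) = 70.
Add back selections omitting two groups (i.e. drawn from a single group): C(4,4) + C(4,4) + C(4,4) = 3.
By inclusion–exclusion: 495 − 210 + 3 = 288.

288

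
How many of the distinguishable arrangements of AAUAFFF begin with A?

With the first slot taken by A, it remains to arrange the other 6 letters (AUAFFF).
Those 6 letters have A appearing twice and F appearing 3 times, giving (6)!/(3!·2!) = 60.

60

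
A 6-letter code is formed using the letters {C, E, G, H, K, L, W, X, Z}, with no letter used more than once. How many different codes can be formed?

60480

With no repetition, fill the 6 letters in order: 9 choices, then 8, down to 4.
9 × 8 × 7 × 6 × 5 × 4 = 60480.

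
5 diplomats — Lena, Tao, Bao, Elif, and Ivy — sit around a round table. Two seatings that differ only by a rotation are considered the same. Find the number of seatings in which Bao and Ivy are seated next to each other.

12

Glue Bao and Ivy into a block (2 internal orders). Seating 4 units around a circle gives (3)! arrangements.
So 2 × (3)! = 2 × 6 = 12.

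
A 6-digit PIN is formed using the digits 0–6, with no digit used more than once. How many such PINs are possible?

5040

This is a permutation of 6 out of 7: P(7,6) = 7!/1!.
7 × 6 × 5 × 4 × 3 × 2 = 5040.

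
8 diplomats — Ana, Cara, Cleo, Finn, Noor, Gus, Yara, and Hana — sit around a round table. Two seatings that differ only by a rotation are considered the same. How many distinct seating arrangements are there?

Fix one person's seat to break rotational symmetry; the remaining 7 people can be arranged in (7)! = 5040 ways.

5040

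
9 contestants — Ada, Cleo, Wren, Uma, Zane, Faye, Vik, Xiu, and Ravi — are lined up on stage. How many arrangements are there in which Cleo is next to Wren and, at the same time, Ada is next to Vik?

Treat {Cleo,Wren} as one block (2 orders) and {Ada,Vik} as another (2 orders).
That leaves 7 units to arrange: 2 × 2 × 7! = 4 × 5040 = 20160.

20160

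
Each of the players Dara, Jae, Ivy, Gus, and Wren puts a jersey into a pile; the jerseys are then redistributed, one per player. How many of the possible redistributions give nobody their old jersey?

44

Count assignments avoiding every fixed point. For any j of the 5 players fixed to their old jersey, the other 5−j can be arranged in (5−j)! ways.
By inclusion–exclusion this is Σ_{j=0}^{5} (−1)^j C(5,j)·(5−j)!.
Computing: 120 − 120 + 60 − 20 + 5 − 1 = 44.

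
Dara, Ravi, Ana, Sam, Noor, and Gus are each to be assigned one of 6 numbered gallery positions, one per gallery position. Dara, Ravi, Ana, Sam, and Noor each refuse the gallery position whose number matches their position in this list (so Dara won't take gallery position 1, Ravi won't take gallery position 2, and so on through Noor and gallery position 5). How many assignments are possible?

309

Let Aᵢ (for 1 ≤ i ≤ 5) be the placements that put person i in their forbidden gallery position. Any j of these fix j positions, leaving (6−j)! ways to fill the rest, and there are C(5,j) ways to pick which j.
By inclusion–exclusion, the number of valid placements is Σ_{j=0}^{5} (−1)^j C(5,j)·(6−j)!.
Computing: 720 − 600 + 240 − 60 + 10 − 1 = 309.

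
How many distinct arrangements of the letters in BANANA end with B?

With the last slot taken by B, it remains to arrange the other 5 letters (ANANA).
Those 5 letters have A appearing 3 times and N appearing twice, giving (5)!/(3!·2!) = 10.

10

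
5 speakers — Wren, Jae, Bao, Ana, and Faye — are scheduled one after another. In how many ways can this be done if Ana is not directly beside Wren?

Of the 5! = 120 arrangements, those with Ana and Wren adjacent number 2 × 4! = 48 (treat the pair as a block with 2 internal orders).
Complementary counting: 120 − 48 = 72.

72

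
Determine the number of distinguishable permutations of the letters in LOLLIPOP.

1680

Letter multiplicities in LOLLIPOP: I×1, L×3, O×2, P×2.
Dividing 8! = 40320 by 3!·2!·2! = 24 for the repeated letters gives 1680.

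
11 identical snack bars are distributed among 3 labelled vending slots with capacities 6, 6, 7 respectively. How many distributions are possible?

By stars and bars, unrestricted non-negative solutions to x_1+…+x_3 = 11 number C(11+2,2) = 78.
Subtract solutions that violate a single cap (substitute x_i' = x_i − (cap_i+1)): x_1 ≥ 7 gives C(6,2) = 15; x_2 ≥ 7 gives C(6,2) = 15; x_3 ≥ 8 gives C(5,2) = 10. Together 40.
No two caps can be exceeded simultaneously, so the pair terms are all 0.
By inclusion–exclusion the count is 78 − 40 + 0 = 38.

38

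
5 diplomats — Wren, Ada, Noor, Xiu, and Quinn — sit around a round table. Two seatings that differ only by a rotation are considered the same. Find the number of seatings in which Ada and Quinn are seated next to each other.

12

Treat {Ada, Quinn} as one unit (2 internal orders) and seat the resulting 4 units around the table: (3)! circular arrangements.
So 2 × (3)! = 2 × 6 = 12.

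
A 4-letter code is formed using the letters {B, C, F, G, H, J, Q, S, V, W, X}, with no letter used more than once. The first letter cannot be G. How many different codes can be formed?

7200

The first letter has 11−1 = 10 choices (anything except G).
The remaining 3 letters are filled from the other 10 symbols without repetition: 10 × 9 × 8 = 720.
Total: 10 × 720 = 7200.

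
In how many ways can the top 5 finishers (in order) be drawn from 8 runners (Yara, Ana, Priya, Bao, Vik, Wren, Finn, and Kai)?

6720

This is an ordered selection of 5 from 8: P(8,5).
That gives 8 × 7 × 6 × 5 × 4 = 6720.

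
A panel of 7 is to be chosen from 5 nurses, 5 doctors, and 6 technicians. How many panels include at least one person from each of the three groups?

10660

Unrestricted: C(16,7) = 11440 ways to pick any 7 of the 16.
Subtract selections that omit an entire group: no nurses → C(11,7) = 330; no doctors → C(11,7) = 330; no technicians → C(10,7) = 120.
Add back selections omitting two groups (i.e. drawn from a single group): C(5,7) + C(5,7) + C(6,7) = 0.
By inclusion–exclusion: 11440 − 780 + 0 = 10660.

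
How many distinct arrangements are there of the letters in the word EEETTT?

EEETTT has 6 letters with E appearing 3 times and T appearing 3 times.
Dividing 6! = 720 by 3!·3! = 36 for the repeated letters gives 20.

20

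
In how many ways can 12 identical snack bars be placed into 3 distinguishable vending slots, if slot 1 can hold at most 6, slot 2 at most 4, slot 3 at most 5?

10

Ignoring the caps, the number of non-negative solutions to x_1+…+x_3 = 12 is C(14,2) = 91.
Subtract solutions that violate a single cap (substitute x_i' = x_i − (cap_i+1)): x_1 ≥ 7 gives C(7,2) = 21; x_2 ≥ 5 gives C(9,2) = 36; x_3 ≥ 6 gives C(8,2) = 28. Together 85.
Add back pairs where two caps are both exceeded: 1 + 0 + 3 = 4.
By inclusion–exclusion the count is 91 − 85 + 4 = 10.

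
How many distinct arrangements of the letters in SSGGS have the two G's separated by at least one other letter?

6

There are 5!/(3!·2!) = 10 arrangements of SSGGS in total.
If the two G's are adjacent, glue them into one block, leaving 4 items to arrange: (4)!/(3!) = 4 ways.
Hence 10 − 4 = 6.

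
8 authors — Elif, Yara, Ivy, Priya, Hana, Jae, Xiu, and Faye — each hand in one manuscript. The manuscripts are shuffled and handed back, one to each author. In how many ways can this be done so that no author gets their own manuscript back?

This is the derangement count D_8: permutations of 8 items with no fixed point.
By inclusion–exclusion this is Σ_{j=0}^{8} (−1)^j C(8,j)·(8−j)!.
Computing: 40320 − 40320 + 20160 − 6720 + 1680 − 336 + 56 − 8 + 1 = 14833.

14833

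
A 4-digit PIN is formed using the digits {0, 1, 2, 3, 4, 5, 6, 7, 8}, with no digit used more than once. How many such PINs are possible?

Choose and order 4 of the 9 symbols: the first digit has 9 options, the next 8, then 7, 6.
9 × 8 × 7 × 6 = 3024.

3024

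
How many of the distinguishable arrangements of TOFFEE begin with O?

Fix O in the first position and arrange the remaining 5 letters.
Those 5 letters have E appearing twice and F appearing twice, giving (5)!/(2!·2!) = 30.

30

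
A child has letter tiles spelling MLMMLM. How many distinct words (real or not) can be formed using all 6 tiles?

MLMMLM has 6 letters with L appearing twice and M appearing 4 times.
So there are 6! / (4!·2!) = 15 distinguishable arrangements.

15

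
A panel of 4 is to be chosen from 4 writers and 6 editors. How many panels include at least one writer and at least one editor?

Total 4-person selections from all 10: C(10,4) = 210.
Subtract selections that omit an entire group: no writers → C(6,4) = 15; no editors → C(4,4) = 1.
Both groups omitted at once is impossible, so 210 − 16 = 194.

194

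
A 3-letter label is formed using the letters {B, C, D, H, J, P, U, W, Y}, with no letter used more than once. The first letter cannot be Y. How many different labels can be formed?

448

The first letter has 9−1 = 8 choices (anything except Y).
The remaining 2 letters are filled from the other 8 symbols without repetition: 8 × 7 = 56.
Total: 8 × 56 = 448.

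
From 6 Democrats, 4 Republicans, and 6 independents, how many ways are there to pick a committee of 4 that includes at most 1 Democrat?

930

Split by how many Democrats are chosen (0 through 1).
Sum: C(6,0)·C(10,4) + C(6,1)·C(10,3) = 210 + 720 = 930.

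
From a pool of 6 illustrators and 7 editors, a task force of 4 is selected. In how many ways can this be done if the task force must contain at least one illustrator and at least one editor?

Unrestricted: C(13,4) = 715 ways to pick any 4 of the 13.
Selections missing a whole group: no illustrators → C(7,4) = 35; no editors → C(6,4) = 15.
Both groups omitted at once is impossible, so 715 − 50 = 665.

665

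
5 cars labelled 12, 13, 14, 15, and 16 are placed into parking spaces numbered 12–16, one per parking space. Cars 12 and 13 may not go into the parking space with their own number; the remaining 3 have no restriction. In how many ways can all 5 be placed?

78

Let Aᵢ (for i ∈ {12, 13}) be the placements that put car i in its forbidden parking space. Any j of these fix j positions, leaving (5−j)! ways to fill the rest, and there are C(2,j) ways to pick which j.
By inclusion–exclusion, the number of valid placements is Σ_{j=0}^{2} (−1)^j C(2,j)·(5−j)!.
Computing: 120 − 48 + 6 = 78.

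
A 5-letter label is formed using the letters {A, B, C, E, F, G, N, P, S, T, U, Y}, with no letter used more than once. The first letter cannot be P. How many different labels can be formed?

The first letter has 12−1 = 11 choices (anything except P).
The remaining 4 letters are filled from the other 11 symbols without repetition: 11 × 10 × 9 × 8 = 7920.
Total: 11 × 7920 = 87120.

87120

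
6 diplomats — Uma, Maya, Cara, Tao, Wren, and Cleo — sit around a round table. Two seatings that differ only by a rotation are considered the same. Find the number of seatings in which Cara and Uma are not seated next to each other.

All circular seatings of 6 people number (5)! = 120.
Those with Cara next to Uma: fuse the pair into one unit and seat 5 units around a circle — 2·(4)! = 48.
Subtracting, 120 − 48 = 72.

72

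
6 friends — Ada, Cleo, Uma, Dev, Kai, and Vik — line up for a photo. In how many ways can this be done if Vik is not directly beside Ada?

480

Of the 6! = 720 arrangements, those with Vik and Ada adjacent number 2 × 5! = 240 (treat the pair as a block with 2 internal orders).
Complementary counting: 720 − 240 = 480.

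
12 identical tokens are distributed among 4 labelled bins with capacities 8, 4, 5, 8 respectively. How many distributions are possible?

215

Ignoring the caps, the number of non-negative solutions to x_1+…+x_4 = 12 is C(15,3) = 455.
Subtract solutions that violate a single cap (substitute x_i' = x_i − (cap_i+1)): x_1 ≥ 9 gives C(6,3) = 20; x_2 ≥ 5 gives C(10,3) = 120; x_3 ≥ 6 gives C(9,3) = 84; x_4 ≥ 9 gives C(6,3) = 20. Together 244.
Add back pairs where two caps are both exceeded: 0 + 0 + 0 + 4 + 0 + 0 = 4.
By inclusion–exclusion the count is 455 − 244 + 4 = 215.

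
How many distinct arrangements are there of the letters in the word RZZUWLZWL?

15120

The 9 letters of RZZUWLZWL have repeats: L appearing twice, W appearing twice, and Z appearing 3 times.
Dividing 9! = 362880 by 3!·2!·2! = 24 for the repeated letters gives 15120.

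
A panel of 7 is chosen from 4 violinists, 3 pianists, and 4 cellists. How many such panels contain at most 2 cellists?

155

Split by how many cellists are chosen (0 through 2).
Sum: C(4,0)·C(7,7) + C(4,1)·C(7,6) + C(4,2)·C(7,5) = 1 + 28 + 126 = 155.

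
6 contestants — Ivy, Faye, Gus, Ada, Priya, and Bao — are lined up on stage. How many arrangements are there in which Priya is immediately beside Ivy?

240

Glue Priya and Ivy into one block (2 internal orders), leaving 5 units to arrange in a row.
That gives 2 × 5! = 2 × 120 = 240.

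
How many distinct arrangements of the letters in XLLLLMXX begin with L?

140

Fix L in the first position and arrange the remaining 7 letters.
Those 7 letters have L appearing 3 times and X appearing 3 times, giving (7)!/(3!·3!) = 140.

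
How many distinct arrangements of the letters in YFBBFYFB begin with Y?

140

Fix Y in the first position and arrange the remaining 7 letters.
Those 7 letters have B appearing 3 times and F appearing 3 times, giving (7)!/(3!·3!) = 140.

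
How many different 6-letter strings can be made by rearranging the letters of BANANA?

BANANA has 6 letters with A appearing 3 times and N appearing twice.
Dividing 6! = 720 by 3!·2! = 12 for the repeated letters gives 60.

60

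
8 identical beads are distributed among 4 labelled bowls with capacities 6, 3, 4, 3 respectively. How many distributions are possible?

Ignoring the caps, the number of non-negative solutions to x_1+…+x_4 = 8 is C(11,3) = 165.
Subtract solutions that violate a single cap (substitute x_i' = x_i − (cap_i+1)): x_1 ≥ 7 gives C(4,3) = 4; x_2 ≥ 4 gives C(7,3) = 35; x_3 ≥ 5 gives C(6,3) = 20; x_4 ≥ 4 gives C(7,3) = 35. Together 94.
Add back pairs where two caps are both exceeded: 0 + 0 + 0 + 0 + 1 + 0 = 1.
By inclusion–exclusion the count is 165 − 94 + 1 = 72.

72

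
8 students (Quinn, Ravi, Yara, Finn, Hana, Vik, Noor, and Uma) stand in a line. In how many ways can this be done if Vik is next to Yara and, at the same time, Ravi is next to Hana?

Treat {Vik,Yara} as one block (2 orders) and {Ravi,Hana} as another (2 orders).
That leaves 6 units to arrange: 2 × 2 × 6! = 4 × 720 = 2880.

2880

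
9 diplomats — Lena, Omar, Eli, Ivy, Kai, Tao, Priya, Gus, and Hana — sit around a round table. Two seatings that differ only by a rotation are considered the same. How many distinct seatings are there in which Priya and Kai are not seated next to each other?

30240

Without the restriction there are (8)! = 40320 seatings.
Those with Priya next to Kai: fuse the pair into one unit and seat 8 units around a circle — 2·(7)! = 10080.
Subtracting, 40320 − 10080 = 30240.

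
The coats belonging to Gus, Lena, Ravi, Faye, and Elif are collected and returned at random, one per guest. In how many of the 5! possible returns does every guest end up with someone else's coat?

44

Count assignments avoiding every fixed point. For any j of the 5 guests fixed to their own coat, the other 5−j can be arranged in (5−j)! ways.
By inclusion–exclusion this is Σ_{j=0}^{5} (−1)^j C(5,j)·(5−j)!.
Computing: 120 − 120 + 60 − 20 + 5 − 1 = 44.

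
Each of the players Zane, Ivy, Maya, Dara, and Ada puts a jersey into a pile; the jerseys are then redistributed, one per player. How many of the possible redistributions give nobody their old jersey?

This is the derangement count D_5: permutations of 5 items with no fixed point.
By inclusion–exclusion this is Σ_{j=0}^{5} (−1)^j C(5,j)·(5−j)!.
Computing: 120 − 120 + 60 − 20 + 5 − 1 = 44.

44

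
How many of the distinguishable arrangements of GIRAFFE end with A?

360

With the last slot taken by A, it remains to arrange the other 6 letters (GIRFFE).
Those 6 letters have F appearing twice, giving (6)!/(2!) = 360.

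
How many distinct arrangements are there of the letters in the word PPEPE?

PPEPE has 5 letters with E appearing twice and P appearing 3 times.
Dividing 5! = 120 by 3!·2! = 12 for the repeated letters gives 10.

10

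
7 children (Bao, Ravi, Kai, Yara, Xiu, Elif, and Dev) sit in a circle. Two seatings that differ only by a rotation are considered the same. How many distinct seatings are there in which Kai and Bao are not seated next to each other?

480

Without the restriction there are (6)! = 720 seatings.
Those with Kai next to Bao: fuse the pair into one unit and seat 6 units around a circle — 2·(5)! = 240.
Subtracting, 720 − 240 = 480.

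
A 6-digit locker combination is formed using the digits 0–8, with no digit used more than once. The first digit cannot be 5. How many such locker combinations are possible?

53760

The first digit has 9−1 = 8 choices (anything except 5).
The remaining 5 digits are filled from the other 8 symbols without repetition: 8 × 7 × 6 × 5 × 4 = 6720.
Total: 8 × 6720 = 53760.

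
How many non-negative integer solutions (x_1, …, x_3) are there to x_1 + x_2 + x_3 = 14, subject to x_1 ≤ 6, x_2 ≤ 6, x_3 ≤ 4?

6

By stars and bars, unrestricted non-negative solutions to x_1+…+x_3 = 14 number C(14+2,2) = 120.
Subtract solutions that violate a single cap (substitute x_i' = x_i − (cap_i+1)): x_1 ≥ 7 gives C(9,2) = 36; x_2 ≥ 7 gives C(9,2) = 36; x_3 ≥ 5 gives C(11,2) = 55. Together 127.
Add back pairs where two caps are both exceeded: 1 + 6 + 6 = 13.
By inclusion–exclusion the count is 120 − 127 + 13 = 6.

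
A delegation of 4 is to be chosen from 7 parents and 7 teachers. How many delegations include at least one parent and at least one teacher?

931

Unrestricted: C(14,4) = 1001 ways to pick any 4 of the 14.
Subtract selections that omit an entire group: no parents → C(7,4) = 35; no teachers → C(7,4) = 35.
Both groups omitted at once is impossible, so 1001 − 70 = 931.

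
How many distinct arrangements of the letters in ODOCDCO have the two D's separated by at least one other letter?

There are 7!/(3!·2!·2!) = 210 arrangements of ODOCDCO in total.
Arrangements with the D's together: treat DD as one letter, giving (6)!/(3!·2!) = 60.
Hence 210 − 60 = 150.

150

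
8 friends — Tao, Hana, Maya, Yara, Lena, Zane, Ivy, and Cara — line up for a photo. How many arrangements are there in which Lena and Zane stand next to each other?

Treat {Lena, Zane} as a single unit. There are 7 units to order, and the pair itself can be ordered 2 ways.
So the count is 2·(7)! = 10080.

10080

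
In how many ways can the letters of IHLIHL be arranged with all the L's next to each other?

30

Treat the 2 copies of L as a single block. The multiset to arrange is then {LL, H, H, I, I}, 5 items in all.
That gives (5)!/(2!·2!) = 30 arrangements.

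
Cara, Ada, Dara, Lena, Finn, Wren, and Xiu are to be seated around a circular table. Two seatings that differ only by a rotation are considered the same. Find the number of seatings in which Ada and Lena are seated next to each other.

Glue Ada and Lena into a block (2 internal orders). Seating 6 units around a circle gives (5)! arrangements.
So 2 × (5)! = 2 × 120 = 240.

240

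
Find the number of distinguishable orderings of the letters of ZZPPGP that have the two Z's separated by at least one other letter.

40

Total arrangements of ZZPPGP: 6!/(3!·2!) = 60.
Arrangements with the Z's together: treat ZZ as one letter, giving (5)!/(3!) = 20.
Subtracting, 60 − 20 = 40 arrangements keep the Z's apart.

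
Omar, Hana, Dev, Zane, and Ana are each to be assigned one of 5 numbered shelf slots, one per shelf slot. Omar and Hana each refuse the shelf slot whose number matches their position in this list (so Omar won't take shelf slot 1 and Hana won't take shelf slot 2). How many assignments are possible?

Let Aᵢ (for i ∈ {1, 2}) be the placements that put person i in their forbidden shelf slot. Any j of these fix j positions, leaving (5−j)! ways to fill the rest, and there are C(2,j) ways to pick which j.
By inclusion–exclusion, the number of valid placements is Σ_{j=0}^{2} (−1)^j C(2,j)·(5−j)!.
Computing: 120 − 48 + 6 = 78.

78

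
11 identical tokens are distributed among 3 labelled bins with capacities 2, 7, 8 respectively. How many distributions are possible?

Ignoring the caps, the number of non-negative solutions to x_1+…+x_3 = 11 is C(13,2) = 78.
Subtract solutions that violate a single cap (substitute x_i' = x_i − (cap_i+1)): x_1 ≥ 3 gives C(10,2) = 45; x_2 ≥ 8 gives C(5,2) = 10; x_3 ≥ 9 gives C(4,2) = 6. Together 61.
Add back pairs where two caps are both exceeded: 1 + 0 + 0 = 1.
By inclusion–exclusion the count is 78 − 61 + 1 = 18.

18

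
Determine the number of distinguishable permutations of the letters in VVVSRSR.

VVVSRSR has 7 letters with R appearing twice, S appearing twice, and V appearing 3 times.
So there are 7! / (3!·2!·2!) = 210 distinguishable arrangements.

210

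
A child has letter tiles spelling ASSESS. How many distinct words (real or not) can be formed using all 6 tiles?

Letter multiplicities in ASSESS: A×1, E×1, S×4.
Dividing 6! = 720 by 4! = 24 for the repeated letters gives 30.

30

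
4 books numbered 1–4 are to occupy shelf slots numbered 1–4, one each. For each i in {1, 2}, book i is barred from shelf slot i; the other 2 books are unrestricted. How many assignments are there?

14

Let Aᵢ (for i ∈ {1, 2}) be the placements that put book i in its forbidden shelf slot. Any j of these fix j positions, leaving (4−j)! ways to fill the rest, and there are C(2,j) ways to pick which j.
By inclusion–exclusion, the number of valid placements is Σ_{j=0}^{2} (−1)^j C(2,j)·(4−j)!.
Computing: 24 − 12 + 2 = 14.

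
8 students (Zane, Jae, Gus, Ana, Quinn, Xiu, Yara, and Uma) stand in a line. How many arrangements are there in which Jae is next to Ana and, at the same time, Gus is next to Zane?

2880

Treat {Jae,Ana} as one block (2 orders) and {Gus,Zane} as another (2 orders).
That leaves 6 units to arrange: 2 × 2 × 6! = 4 × 720 = 2880.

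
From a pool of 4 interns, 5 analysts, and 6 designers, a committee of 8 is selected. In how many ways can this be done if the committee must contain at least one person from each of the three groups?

6216

With no constraint there are C(15,8) = 6435 possible selections.
Subtract selections that omit an entire group: no interns → C(11,8) = 165; no analysts → C(10,8) = 45; no designers → C(9,8) = 9.
Add back selections omitting two groups (i.e. drawn from a single group): C(4,8) + C(5,8) + C(6,8) = 0.
By inclusion–exclusion: 6435 − 219 + 0 = 6216.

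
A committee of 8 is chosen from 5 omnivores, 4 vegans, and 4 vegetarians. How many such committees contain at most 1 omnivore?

41

Split by how many omnivores are chosen (0 through 1).
Sum: C(5,0)·C(8,8) + C(5,1)·C(8,7) = 1 + 40 = 41.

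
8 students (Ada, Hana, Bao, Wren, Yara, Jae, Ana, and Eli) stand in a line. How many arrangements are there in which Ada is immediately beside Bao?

Treat {Ada, Bao} as a single unit. There are 7 units to order, and the pair itself can be ordered 2 ways.
That gives 2 × 7! = 2 × 5040 = 10080.

10080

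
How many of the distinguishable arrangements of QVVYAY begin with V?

60

With the first slot taken by V, it remains to arrange the other 5 letters (QVYAY).
Those 5 letters have Y appearing twice, giving (5)!/(2!) = 60.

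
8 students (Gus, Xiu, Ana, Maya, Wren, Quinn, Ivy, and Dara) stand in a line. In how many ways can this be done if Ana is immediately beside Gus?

Treat {Ana, Gus} as a single unit. There are 7 units to order, and the pair itself can be ordered 2 ways.
That gives 2 × 7! = 2 × 5040 = 10080.

10080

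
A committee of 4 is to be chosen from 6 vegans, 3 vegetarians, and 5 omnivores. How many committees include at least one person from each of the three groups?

Total 4-person selections from all 14: C(14,4) = 1001.
Subtract selections that omit an entire group: no vegans → C(8,4) = 70; no vegetarians → C(11,4) = 330; no omnivores → C(9,4) = 126.
Add back selections omitting two groups (i.e. drawn from a single group): C(6,4) + C(3,4) + C(5,4) = 20.
By inclusion–exclusion: 1001 − 526 + 20 = 495.

495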